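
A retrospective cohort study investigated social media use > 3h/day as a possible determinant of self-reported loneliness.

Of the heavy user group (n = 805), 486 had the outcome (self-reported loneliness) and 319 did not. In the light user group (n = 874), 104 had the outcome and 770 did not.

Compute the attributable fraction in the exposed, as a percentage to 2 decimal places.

80.29

From the description: a = 486, b = 319, c = 104, d = 770.
Risk in exposed = 486/805 = 0.60373; risk in unexposed = 104/874 = 0.11899.
RR = 0.60373/0.11899 = 5.07363
AR% = (RR − 1)/RR × 100 = (5.07363 − 1)/5.07363 × 100 = 80.2902%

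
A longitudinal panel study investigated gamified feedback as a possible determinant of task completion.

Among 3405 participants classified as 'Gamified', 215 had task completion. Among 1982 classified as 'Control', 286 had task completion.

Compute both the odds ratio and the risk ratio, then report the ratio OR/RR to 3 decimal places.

From the description: a = 215, b = 3190, c = 286, d = 1696.
OR = (215·1696)/(3190·286) = 364640/912340 = 0.39968
Risk in exposed = 215/3405 = 0.06314; risk in unexposed = 286/1982 = 0.14430; RR = 0.43758
OR/RR = 0.39968 / 0.43758 = 0.91337
The outcome is not rare, so the OR lies further from 1 than the RR.

0.913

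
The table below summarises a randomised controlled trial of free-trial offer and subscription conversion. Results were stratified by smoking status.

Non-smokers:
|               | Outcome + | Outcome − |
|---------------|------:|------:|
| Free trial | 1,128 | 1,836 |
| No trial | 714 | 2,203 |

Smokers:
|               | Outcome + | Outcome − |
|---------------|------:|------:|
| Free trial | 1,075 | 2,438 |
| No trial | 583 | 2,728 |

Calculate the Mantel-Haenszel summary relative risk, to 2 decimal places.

1.64

RR_MH = Σ(aᵢ·n₀ᵢ/nᵢ) / Σ(cᵢ·n₁ᵢ/nᵢ), with n₁ᵢ = aᵢ+bᵢ (exposed), n₀ᵢ = cᵢ+dᵢ (unexposed), nᵢ = n₁ᵢ+n₀ᵢ.
Stratum 1 (Non-smokers): n₁ = 2964, n₀ = 2917, n = 5881; a·n₀/n = 1128·2917/5881 = 559.4926; c·n₁/n = 714·2964/5881 = 359.8531
Stratum 2 (Smokers): n₁ = 3513, n₀ = 3311, n = 6824; a·n₀/n = 1075·3311/6824 = 521.5892; c·n₁/n = 583·3513/6824 = 300.1288
RR_MH = (559.4926 + 521.5892) / (359.8531 + 300.1288) = 1081.0818 / 659.9819 = 1.63805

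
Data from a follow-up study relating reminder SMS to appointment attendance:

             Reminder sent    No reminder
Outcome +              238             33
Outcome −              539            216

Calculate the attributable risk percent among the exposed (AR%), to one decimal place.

56.7

Reading the table with exposure as columns: a = 238 (Reminder sent, case), b = 539 (Reminder sent, non-case), c = 33 (No reminder, case), d = 216.
Risk in exposed = 238/777 = 0.30631; risk in unexposed = 33/249 = 0.13253.
RR = 0.30631/0.13253 = 2.31122
AR% = (RR − 1)/RR × 100 = (2.31122 − 1)/2.31122 × 100 = 56.7328%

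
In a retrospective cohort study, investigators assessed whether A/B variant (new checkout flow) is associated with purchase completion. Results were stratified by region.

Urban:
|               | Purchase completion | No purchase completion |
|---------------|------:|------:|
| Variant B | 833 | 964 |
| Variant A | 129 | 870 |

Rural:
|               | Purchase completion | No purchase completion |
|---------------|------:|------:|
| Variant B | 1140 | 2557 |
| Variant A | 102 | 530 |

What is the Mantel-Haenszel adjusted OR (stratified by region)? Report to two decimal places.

OR_MH = Σ(aᵢdᵢ/nᵢ) / Σ(bᵢcᵢ/nᵢ), where nᵢ is the stratum total.
Stratum 1 (Urban): n = 2796; a·d/n = 833·870/2796 = 259.1953; b·c/n = 964·129/2796 = 44.4764
Stratum 2 (Rural): n = 4329; a·d/n = 1140·530/4329 = 139.5703; b·c/n = 2557·102/4329 = 60.2481
OR_MH = (259.1953 + 139.5703) / (44.4764 + 60.2481) = 398.7656 / 104.7245 = 3.80776

3.81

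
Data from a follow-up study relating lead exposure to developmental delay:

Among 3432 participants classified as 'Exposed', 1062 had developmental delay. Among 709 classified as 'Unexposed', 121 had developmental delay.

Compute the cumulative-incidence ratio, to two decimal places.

From the description: a = 1062, b = 2370, c = 121, d = 588.
Risk in exposed = 1062/3432 = 0.30944; risk in unexposed = 121/709 = 0.17066.
RR = 0.30944 / 0.17066 = 1.81317
The risk among the exposed is 1.81 times that among the unexposed.

1.81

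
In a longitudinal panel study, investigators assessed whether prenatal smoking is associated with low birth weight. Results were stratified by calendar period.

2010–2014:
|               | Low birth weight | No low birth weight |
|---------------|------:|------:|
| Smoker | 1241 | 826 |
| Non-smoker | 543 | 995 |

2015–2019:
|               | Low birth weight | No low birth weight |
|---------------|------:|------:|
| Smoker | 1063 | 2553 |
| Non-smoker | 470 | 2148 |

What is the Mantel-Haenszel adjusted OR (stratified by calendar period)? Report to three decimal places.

2.237

OR_MH = Σ(aᵢdᵢ/nᵢ) / Σ(bᵢcᵢ/nᵢ), where nᵢ is the stratum total.
Stratum 1 (2010–2014): n = 3605; a·d/n = 1241·995/3605 = 342.5229; b·c/n = 826·543/3605 = 124.4155
Stratum 2 (2015–2019): n = 6234; a·d/n = 1063·2148/6234 = 366.2695; b·c/n = 2553·470/6234 = 192.4783
OR_MH = (342.5229 + 366.2695) / (124.4155 + 192.4783) = 708.7924 / 316.8939 = 2.23669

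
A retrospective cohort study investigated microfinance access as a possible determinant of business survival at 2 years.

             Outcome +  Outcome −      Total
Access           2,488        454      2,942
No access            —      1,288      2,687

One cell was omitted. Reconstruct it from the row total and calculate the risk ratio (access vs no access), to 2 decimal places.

1.62

The missing cell is in the unexposed row: 2687 − 1288 = 1399.
So a = 2488, b = 454, c = 1399, d = 1288.
RR = [a/(a+b)] / [c/(c+d)] = (2488/2942) / (1399/2687) = 0.84568/0.52066 = 1.62427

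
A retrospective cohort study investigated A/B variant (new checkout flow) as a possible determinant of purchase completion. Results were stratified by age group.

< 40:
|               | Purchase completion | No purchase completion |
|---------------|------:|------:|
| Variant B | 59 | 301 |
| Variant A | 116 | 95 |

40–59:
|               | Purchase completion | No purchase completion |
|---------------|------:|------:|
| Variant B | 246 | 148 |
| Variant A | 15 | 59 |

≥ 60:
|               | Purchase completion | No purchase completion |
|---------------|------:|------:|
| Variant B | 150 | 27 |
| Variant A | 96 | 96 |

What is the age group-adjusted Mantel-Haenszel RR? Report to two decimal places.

1.05

RR_MH = Σ(aᵢ·n₀ᵢ/nᵢ) / Σ(cᵢ·n₁ᵢ/nᵢ), with n₁ᵢ = aᵢ+bᵢ (exposed), n₀ᵢ = cᵢ+dᵢ (unexposed), nᵢ = n₁ᵢ+n₀ᵢ.
Stratum 1 (< 40): n₁ = 360, n₀ = 211, n = 571; a·n₀/n = 59·211/571 = 21.8021; c·n₁/n = 116·360/571 = 73.1349
Stratum 2 (40–59): n₁ = 394, n₀ = 74, n = 468; a·n₀/n = 246·74/468 = 38.8974; c·n₁/n = 15·394/468 = 12.6282
Stratum 3 (≥ 60): n₁ = 177, n₀ = 192, n = 369; a·n₀/n = 150·192/369 = 78.0488; c·n₁/n = 96·177/369 = 46.0488
RR_MH = (21.8021 + 38.8974 + 78.0488) / (73.1349 + 12.6282 + 46.0488) = 138.7483 / 131.8118 = 1.05262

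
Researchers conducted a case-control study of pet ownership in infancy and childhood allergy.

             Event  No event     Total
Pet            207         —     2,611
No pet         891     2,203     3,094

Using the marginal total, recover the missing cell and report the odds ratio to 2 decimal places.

The missing cell is in the exposed row: 2611 − 207 = 2404.
So a = 207, b = 2404, c = 891, d = 2203.
OR = (a·d)/(b·c) = (207 × 2203) / (2404 × 891) = 456021 / 2141964 = 0.21290

0.21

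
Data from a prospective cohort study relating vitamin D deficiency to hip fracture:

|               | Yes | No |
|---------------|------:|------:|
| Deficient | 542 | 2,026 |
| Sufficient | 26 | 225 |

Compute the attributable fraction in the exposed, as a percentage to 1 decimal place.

Cells: a = 542, b = 2026, c = 26, d = 225.
Risk in exposed = 542/2568 = 0.21106; risk in unexposed = 26/251 = 0.10359.
RR = 0.21106/0.10359 = 2.03753
AR% = (RR − 1)/RR × 100 = (2.03753 − 1)/2.03753 × 100 = 50.9210%

50.9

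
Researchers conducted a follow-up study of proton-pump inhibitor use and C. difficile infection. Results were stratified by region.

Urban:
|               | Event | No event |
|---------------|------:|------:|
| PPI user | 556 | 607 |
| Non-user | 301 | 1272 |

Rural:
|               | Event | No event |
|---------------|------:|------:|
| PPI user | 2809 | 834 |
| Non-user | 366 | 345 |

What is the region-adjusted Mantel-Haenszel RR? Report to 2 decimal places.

1.79

RR_MH = Σ(aᵢ·n₀ᵢ/nᵢ) / Σ(cᵢ·n₁ᵢ/nᵢ), with n₁ᵢ = aᵢ+bᵢ (exposed), n₀ᵢ = cᵢ+dᵢ (unexposed), nᵢ = n₁ᵢ+n₀ᵢ.
Stratum 1 (Urban): n₁ = 1163, n₀ = 1573, n = 2736; a·n₀/n = 556·1573/2736 = 319.6594; c·n₁/n = 301·1163/2736 = 127.9470
Stratum 2 (Rural): n₁ = 3643, n₀ = 711, n = 4354; a·n₀/n = 2809·711/4354 = 458.7044; c·n₁/n = 366·3643/4354 = 306.2329
RR_MH = (319.6594 + 458.7044) / (127.9470 + 306.2329) = 778.3638 / 434.1799 = 1.79272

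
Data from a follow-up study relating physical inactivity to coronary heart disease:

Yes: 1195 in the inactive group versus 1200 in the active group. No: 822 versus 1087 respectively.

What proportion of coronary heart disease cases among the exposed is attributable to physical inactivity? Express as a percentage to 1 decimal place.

From the description: a = 1195, b = 822, c = 1200, d = 1087.
Risk in exposed = 1195/2017 = 0.59246; risk in unexposed = 1200/2287 = 0.52470.
RR = 0.59246/0.52470 = 1.12914
AR% = (RR − 1)/RR × 100 = (1.12914 − 1)/1.12914 × 100 = 11.4368%

11.4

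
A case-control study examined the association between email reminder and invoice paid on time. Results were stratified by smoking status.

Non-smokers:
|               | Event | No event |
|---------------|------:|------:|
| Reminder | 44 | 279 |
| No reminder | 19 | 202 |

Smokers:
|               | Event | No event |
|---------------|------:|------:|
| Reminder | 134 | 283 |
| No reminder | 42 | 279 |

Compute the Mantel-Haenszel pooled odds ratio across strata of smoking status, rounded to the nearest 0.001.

2.592

OR_MH = Σ(aᵢdᵢ/nᵢ) / Σ(bᵢcᵢ/nᵢ), where nᵢ is the stratum total.
Stratum 1 (Non-smokers): n = 544; a·d/n = 44·202/544 = 16.3382; b·c/n = 279·19/544 = 9.7445
Stratum 2 (Smokers): n = 738; a·d/n = 134·279/738 = 50.6585; b·c/n = 283·42/738 = 16.1057
OR_MH = (16.3382 + 50.6585) / (9.7445 + 16.1057) = 66.9968 / 25.8502 = 2.59173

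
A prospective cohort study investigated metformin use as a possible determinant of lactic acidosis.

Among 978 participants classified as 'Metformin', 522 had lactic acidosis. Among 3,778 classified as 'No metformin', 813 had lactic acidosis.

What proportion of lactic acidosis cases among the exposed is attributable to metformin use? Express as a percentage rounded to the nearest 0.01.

59.68

From the description: a = 522, b = 456, c = 813, d = 2965.
Risk in exposed = 522/978 = 0.53374; risk in unexposed = 813/3778 = 0.21519.
RR = 0.53374/0.21519 = 2.48029
AR% = (RR − 1)/RR × 100 = (2.48029 − 1)/2.48029 × 100 = 59.6822%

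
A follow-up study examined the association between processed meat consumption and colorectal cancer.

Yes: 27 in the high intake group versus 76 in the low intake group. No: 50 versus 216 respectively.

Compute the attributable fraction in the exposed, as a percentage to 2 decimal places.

From the description: a = 27, b = 50, c = 76, d = 216.
Risk in exposed = 27/77 = 0.35065; risk in unexposed = 76/292 = 0.26027.
RR = 0.35065/0.26027 = 1.34723
AR% = (RR − 1)/RR × 100 = (1.34723 − 1)/1.34723 × 100 = 25.7737%

25.77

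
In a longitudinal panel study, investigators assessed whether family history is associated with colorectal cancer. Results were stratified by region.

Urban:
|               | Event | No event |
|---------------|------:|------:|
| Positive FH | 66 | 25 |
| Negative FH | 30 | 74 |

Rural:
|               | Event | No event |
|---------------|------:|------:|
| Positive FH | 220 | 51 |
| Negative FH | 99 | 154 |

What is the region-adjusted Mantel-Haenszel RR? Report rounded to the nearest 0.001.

RR_MH = Σ(aᵢ·n₀ᵢ/nᵢ) / Σ(cᵢ·n₁ᵢ/nᵢ), with n₁ᵢ = aᵢ+bᵢ (exposed), n₀ᵢ = cᵢ+dᵢ (unexposed), nᵢ = n₁ᵢ+n₀ᵢ.
Stratum 1 (Urban): n₁ = 91, n₀ = 104, n = 195; a·n₀/n = 66·104/195 = 35.2000; c·n₁/n = 30·91/195 = 14.0000
Stratum 2 (Rural): n₁ = 271, n₀ = 253, n = 524; a·n₀/n = 220·253/524 = 106.2214; c·n₁/n = 99·271/524 = 51.2004
RR_MH = (35.2000 + 106.2214) / (14.0000 + 51.2004) = 141.4214 / 65.2004 = 2.16903

2.169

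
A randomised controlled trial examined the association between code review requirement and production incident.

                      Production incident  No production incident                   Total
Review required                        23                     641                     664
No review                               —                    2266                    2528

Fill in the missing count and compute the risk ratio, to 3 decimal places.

0.334

The missing cell is in the unexposed row: 2528 − 2266 = 262.
So a = 23, b = 641, c = 262, d = 2266.
RR = [a/(a+b)] / [c/(c+d)] = (23/664) / (262/2528) = 0.03464/0.10364 = 0.33422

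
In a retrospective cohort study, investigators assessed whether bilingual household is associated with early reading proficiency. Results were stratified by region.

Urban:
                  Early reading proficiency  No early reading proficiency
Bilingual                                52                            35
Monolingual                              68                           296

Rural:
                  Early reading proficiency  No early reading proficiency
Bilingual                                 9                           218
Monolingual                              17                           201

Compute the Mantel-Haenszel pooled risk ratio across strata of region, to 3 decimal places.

2.128

RR_MH = Σ(aᵢ·n₀ᵢ/nᵢ) / Σ(cᵢ·n₁ᵢ/nᵢ), with n₁ᵢ = aᵢ+bᵢ (exposed), n₀ᵢ = cᵢ+dᵢ (unexposed), nᵢ = n₁ᵢ+n₀ᵢ.
Stratum 1 (Urban): n₁ = 87, n₀ = 364, n = 451; a·n₀/n = 52·364/451 = 41.9690; c·n₁/n = 68·87/451 = 13.1175
Stratum 2 (Rural): n₁ = 227, n₀ = 218, n = 445; a·n₀/n = 9·218/445 = 4.4090; c·n₁/n = 17·227/445 = 8.6719
RR_MH = (41.9690 + 4.4090) / (13.1175 + 8.6719) = 46.3779 / 21.7894 = 2.12846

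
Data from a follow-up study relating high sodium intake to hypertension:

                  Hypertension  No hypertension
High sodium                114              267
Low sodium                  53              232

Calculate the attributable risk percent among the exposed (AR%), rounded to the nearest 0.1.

37.8

Cells: a = 114, b = 267, c = 53, d = 232.
Risk in exposed = 114/381 = 0.29921; risk in unexposed = 53/285 = 0.18596.
RR = 0.29921/0.18596 = 1.60897
AR% = (RR − 1)/RR × 100 = (1.60897 − 1)/1.60897 × 100 = 37.8486%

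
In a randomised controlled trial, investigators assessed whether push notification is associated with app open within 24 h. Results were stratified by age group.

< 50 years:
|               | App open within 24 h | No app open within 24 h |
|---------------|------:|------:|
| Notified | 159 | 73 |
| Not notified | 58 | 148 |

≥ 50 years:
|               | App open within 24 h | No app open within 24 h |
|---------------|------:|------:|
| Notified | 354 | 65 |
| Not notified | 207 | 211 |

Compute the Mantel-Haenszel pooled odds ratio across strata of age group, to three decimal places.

5.554

OR_MH = Σ(aᵢdᵢ/nᵢ) / Σ(bᵢcᵢ/nᵢ), where nᵢ is the stratum total.
Stratum 1 (< 50 years): n = 438; a·d/n = 159·148/438 = 53.7260; b·c/n = 73·58/438 = 9.6667
Stratum 2 (≥ 50 years): n = 837; a·d/n = 354·211/837 = 89.2401; b·c/n = 65·207/837 = 16.0753
OR_MH = (53.7260 + 89.2401) / (9.6667 + 16.0753) = 142.9662 / 25.7419 = 5.55382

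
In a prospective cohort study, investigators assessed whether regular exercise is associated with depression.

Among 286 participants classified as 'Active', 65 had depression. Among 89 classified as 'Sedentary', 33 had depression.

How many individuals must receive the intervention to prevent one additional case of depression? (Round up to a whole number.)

7

Risk in treated group = 65/286 = 0.22727; risk in control = 33/89 = 0.37079.
Absolute risk reduction = 0.37079 − 0.22727 = 0.14351
NNT = 1 / ARR = 1 / 0.14351 = 6.968 → round up → 7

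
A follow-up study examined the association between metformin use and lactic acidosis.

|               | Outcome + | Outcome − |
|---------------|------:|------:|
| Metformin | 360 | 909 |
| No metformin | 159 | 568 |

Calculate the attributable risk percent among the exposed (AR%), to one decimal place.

Cells: a = 360, b = 909, c = 159, d = 568.
Risk in exposed = 360/1269 = 0.28369; risk in unexposed = 159/727 = 0.21871.
RR = 0.28369/0.21871 = 1.29711
AR% = (RR − 1)/RR × 100 = (1.29711 − 1)/1.29711 × 100 = 22.9058%

22.9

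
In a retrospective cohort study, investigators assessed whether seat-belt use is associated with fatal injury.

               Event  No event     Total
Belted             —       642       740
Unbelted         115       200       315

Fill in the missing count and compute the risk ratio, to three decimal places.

The missing cell is in the exposed row: 740 − 642 = 98.
So a = 98, b = 642, c = 115, d = 200.
RR = [a/(a+b)] / [c/(c+d)] = (98/740) / (115/315) = 0.13243/0.36508 = 0.36275

0.363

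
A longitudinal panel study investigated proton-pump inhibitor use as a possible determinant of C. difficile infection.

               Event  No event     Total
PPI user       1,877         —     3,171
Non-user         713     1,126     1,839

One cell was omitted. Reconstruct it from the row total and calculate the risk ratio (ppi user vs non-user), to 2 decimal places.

1.53

The missing cell is in the exposed row: 3171 − 1877 = 1294.
So a = 1877, b = 1294, c = 713, d = 1126.
RR = [a/(a+b)] / [c/(c+d)] = (1877/3171) / (713/1839) = 0.59193/0.38771 = 1.52672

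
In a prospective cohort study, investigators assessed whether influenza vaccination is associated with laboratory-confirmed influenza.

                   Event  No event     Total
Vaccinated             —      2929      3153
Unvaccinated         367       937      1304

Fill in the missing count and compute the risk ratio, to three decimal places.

The missing cell is in the exposed row: 3153 − 2929 = 224.
So a = 224, b = 2929, c = 367, d = 937.
RR = [a/(a+b)] / [c/(c+d)] = (224/3153) / (367/1304) = 0.07104/0.28144 = 0.25243

0.252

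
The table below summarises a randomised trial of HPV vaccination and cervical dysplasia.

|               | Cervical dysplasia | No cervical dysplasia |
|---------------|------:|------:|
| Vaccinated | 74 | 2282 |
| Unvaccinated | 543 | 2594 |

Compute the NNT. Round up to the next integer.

8

Risk in treated group = 74/2356 = 0.03141; risk in control = 543/3137 = 0.17310.
Absolute risk reduction = 0.17310 − 0.03141 = 0.14169
NNT = 1 / ARR = 1 / 0.14169 = 7.058 → round up → 8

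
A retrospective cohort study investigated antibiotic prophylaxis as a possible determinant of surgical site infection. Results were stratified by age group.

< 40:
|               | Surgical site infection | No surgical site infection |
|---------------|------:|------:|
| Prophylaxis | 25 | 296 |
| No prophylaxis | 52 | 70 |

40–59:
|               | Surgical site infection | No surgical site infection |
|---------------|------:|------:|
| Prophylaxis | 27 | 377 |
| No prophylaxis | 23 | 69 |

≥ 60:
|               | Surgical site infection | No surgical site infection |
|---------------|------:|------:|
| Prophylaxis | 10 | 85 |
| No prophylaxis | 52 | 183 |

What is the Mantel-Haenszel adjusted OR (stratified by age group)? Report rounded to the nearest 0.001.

0.202

OR_MH = Σ(aᵢdᵢ/nᵢ) / Σ(bᵢcᵢ/nᵢ), where nᵢ is the stratum total.
Stratum 1 (< 40): n = 443; a·d/n = 25·70/443 = 3.9503; b·c/n = 296·52/443 = 34.7449
Stratum 2 (40–59): n = 496; a·d/n = 27·69/496 = 3.7560; b·c/n = 377·23/496 = 17.4819
Stratum 3 (≥ 60): n = 330; a·d/n = 10·183/330 = 5.5455; b·c/n = 85·52/330 = 13.3939
OR_MH = (3.9503 + 3.7560 + 5.5455) / (34.7449 + 17.4819 + 13.3939) = 13.2518 / 65.6207 = 0.20195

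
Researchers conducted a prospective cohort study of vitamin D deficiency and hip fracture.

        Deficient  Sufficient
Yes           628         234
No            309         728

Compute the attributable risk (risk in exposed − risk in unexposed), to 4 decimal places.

0.4270

Reading the table with exposure as columns: a = 628 (Deficient, case), b = 309 (Deficient, non-case), c = 234 (Sufficient, case), d = 728.
Risk in exposed = 628/937 = 0.670224; risk in unexposed = 234/962 = 0.243243.
Risk difference = 0.670224 − 0.243243 = 0.426981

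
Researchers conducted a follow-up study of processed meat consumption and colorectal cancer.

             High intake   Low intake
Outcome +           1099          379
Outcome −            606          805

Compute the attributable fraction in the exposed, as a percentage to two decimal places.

50.34

Reading the table with exposure as columns: a = 1099 (High intake, case), b = 606 (High intake, non-case), c = 379 (Low intake, case), d = 805.
Risk in exposed = 1099/1705 = 0.64457; risk in unexposed = 379/1184 = 0.32010.
RR = 0.64457/0.32010 = 2.01366
AR% = (RR − 1)/RR × 100 = (2.01366 − 1)/2.01366 × 100 = 50.3391%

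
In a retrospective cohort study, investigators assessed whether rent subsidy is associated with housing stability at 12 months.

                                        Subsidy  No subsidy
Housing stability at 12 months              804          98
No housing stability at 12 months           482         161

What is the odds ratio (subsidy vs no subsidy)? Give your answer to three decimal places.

2.740

Reading the table with exposure as columns: a = 804 (Subsidy, case), b = 482 (Subsidy, non-case), c = 98 (No subsidy, case), d = 161.
OR = (a·d)/(b·c) = (804 × 161) / (482 × 98) = 129444 / 47236 = 2.74037
The odds of housing stability at 12 months are about 2.74 times as high in the subsidy group.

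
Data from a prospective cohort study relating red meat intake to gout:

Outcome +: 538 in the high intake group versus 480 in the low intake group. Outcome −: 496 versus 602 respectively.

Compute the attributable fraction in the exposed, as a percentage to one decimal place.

From the description: a = 538, b = 496, c = 480, d = 602.
Risk in exposed = 538/1034 = 0.52031; risk in unexposed = 480/1082 = 0.44362.
RR = 0.52031/0.44362 = 1.17286
AR% = (RR − 1)/RR × 100 = (1.17286 − 1)/1.17286 × 100 = 14.7386%

14.7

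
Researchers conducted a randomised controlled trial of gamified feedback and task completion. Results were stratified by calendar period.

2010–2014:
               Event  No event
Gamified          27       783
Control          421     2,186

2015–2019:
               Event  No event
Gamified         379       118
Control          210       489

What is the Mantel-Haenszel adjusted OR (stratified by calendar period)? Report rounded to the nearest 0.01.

1.47

OR_MH = Σ(aᵢdᵢ/nᵢ) / Σ(bᵢcᵢ/nᵢ), where nᵢ is the stratum total.
Stratum 1 (2010–2014): n = 3417; a·d/n = 27·2186/3417 = 17.2730; b·c/n = 783·421/3417 = 96.4715
Stratum 2 (2015–2019): n = 1196; a·d/n = 379·489/1196 = 154.9590; b·c/n = 118·210/1196 = 20.7191
OR_MH = (17.2730 + 154.9590) / (96.4715 + 20.7191) = 172.2321 / 117.1905 = 1.46968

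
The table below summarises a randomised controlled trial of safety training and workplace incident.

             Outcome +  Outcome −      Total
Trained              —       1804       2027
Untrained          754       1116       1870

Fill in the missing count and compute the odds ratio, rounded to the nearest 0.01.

The missing cell is in the exposed row: 2027 − 1804 = 223.
So a = 223, b = 1804, c = 754, d = 1116.
OR = (a·d)/(b·c) = (223 × 1116) / (1804 × 754) = 248868 / 1360216 = 0.18296

0.18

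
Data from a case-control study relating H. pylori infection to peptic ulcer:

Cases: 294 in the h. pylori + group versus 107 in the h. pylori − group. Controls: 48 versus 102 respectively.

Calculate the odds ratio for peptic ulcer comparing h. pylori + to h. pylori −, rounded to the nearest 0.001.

From the description: a = 294, b = 48, c = 107, d = 102.
OR = (a·d)/(b·c) = (294 × 102) / (48 × 107) = 29988 / 5136 = 5.83879
The odds of peptic ulcer are about 5.84 times as high in the h. pylori + group.

5.839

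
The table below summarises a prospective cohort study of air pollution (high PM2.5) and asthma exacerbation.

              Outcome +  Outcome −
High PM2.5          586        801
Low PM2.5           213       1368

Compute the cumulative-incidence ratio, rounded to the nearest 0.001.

Cells: a = 586, b = 801, c = 213, d = 1368.
Risk in exposed = 586/1387 = 0.42249; risk in unexposed = 213/1581 = 0.13472.
RR = 0.42249 / 0.13472 = 3.13598
The risk among the exposed is 3.14 times that among the unexposed.

3.136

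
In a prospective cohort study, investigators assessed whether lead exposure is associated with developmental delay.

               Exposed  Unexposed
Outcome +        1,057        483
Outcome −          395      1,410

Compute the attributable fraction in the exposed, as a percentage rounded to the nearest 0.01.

64.95

Reading the table with exposure as columns: a = 1057 (Exposed, case), b = 395 (Exposed, non-case), c = 483 (Unexposed, case), d = 1410.
Risk in exposed = 1057/1452 = 0.72796; risk in unexposed = 483/1893 = 0.25515.
RR = 0.72796/0.25515 = 2.85307
AR% = (RR − 1)/RR × 100 = (2.85307 − 1)/2.85307 × 100 = 64.9500%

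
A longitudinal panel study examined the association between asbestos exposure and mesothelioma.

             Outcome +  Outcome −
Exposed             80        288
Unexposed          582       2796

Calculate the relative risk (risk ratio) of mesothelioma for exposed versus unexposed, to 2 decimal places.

Cells: a = 80, b = 288, c = 582, d = 2796.
Risk in exposed = 80/368 = 0.21739; risk in unexposed = 582/3378 = 0.17229.
RR = 0.21739 / 0.17229 = 1.26177
The risk among the exposed is 1.26 times that among the unexposed.

1.26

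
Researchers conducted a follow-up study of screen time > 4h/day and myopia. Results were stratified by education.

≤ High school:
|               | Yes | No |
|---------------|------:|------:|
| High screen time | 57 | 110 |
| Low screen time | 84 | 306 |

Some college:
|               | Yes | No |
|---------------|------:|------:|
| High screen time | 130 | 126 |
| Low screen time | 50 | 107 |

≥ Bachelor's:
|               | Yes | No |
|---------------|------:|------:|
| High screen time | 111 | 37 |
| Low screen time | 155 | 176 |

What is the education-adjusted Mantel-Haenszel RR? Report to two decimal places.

1.60

RR_MH = Σ(aᵢ·n₀ᵢ/nᵢ) / Σ(cᵢ·n₁ᵢ/nᵢ), with n₁ᵢ = aᵢ+bᵢ (exposed), n₀ᵢ = cᵢ+dᵢ (unexposed), nᵢ = n₁ᵢ+n₀ᵢ.
Stratum 1 (≤ High school): n₁ = 167, n₀ = 390, n = 557; a·n₀/n = 57·390/557 = 39.9102; c·n₁/n = 84·167/557 = 25.1849
Stratum 2 (Some college): n₁ = 256, n₀ = 157, n = 413; a·n₀/n = 130·157/413 = 49.4189; c·n₁/n = 50·256/413 = 30.9927
Stratum 3 (≥ Bachelor's): n₁ = 148, n₀ = 331, n = 479; a·n₀/n = 111·331/479 = 76.7035; c·n₁/n = 155·148/479 = 47.8914
RR_MH = (39.9102 + 49.4189 + 76.7035) / (25.1849 + 30.9927 + 47.8914) = 166.0327 / 104.0691 = 1.59541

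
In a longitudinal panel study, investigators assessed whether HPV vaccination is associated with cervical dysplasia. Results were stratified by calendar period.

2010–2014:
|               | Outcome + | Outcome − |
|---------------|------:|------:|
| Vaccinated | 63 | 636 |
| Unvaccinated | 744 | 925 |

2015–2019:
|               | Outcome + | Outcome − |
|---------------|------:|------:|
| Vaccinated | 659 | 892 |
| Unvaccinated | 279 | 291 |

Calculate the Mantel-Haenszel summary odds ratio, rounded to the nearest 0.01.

0.36

OR_MH = Σ(aᵢdᵢ/nᵢ) / Σ(bᵢcᵢ/nᵢ), where nᵢ is the stratum total.
Stratum 1 (2010–2014): n = 2368; a·d/n = 63·925/2368 = 24.6094; b·c/n = 636·744/2368 = 199.8243
Stratum 2 (2015–2019): n = 2121; a·d/n = 659·291/2121 = 90.4144; b·c/n = 892·279/2121 = 117.3352
OR_MH = (24.6094 + 90.4144) / (199.8243 + 117.3352) = 115.0238 / 317.1595 = 0.36267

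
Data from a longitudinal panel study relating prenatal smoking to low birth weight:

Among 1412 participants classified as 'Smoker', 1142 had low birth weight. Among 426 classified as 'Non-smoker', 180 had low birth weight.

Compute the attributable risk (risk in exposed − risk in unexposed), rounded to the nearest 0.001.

0.386

From the description: a = 1142, b = 270, c = 180, d = 246.
Risk in exposed = 1142/1412 = 0.808782; risk in unexposed = 180/426 = 0.422535.
Risk difference = 0.808782 − 0.422535 = 0.386247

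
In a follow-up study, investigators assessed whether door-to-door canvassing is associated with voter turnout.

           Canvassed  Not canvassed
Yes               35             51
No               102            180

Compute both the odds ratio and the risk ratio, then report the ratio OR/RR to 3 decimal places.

1.047

Reading the table with exposure as columns: a = 35 (Canvassed, case), b = 102 (Canvassed, non-case), c = 51 (Not canvassed, case), d = 180.
OR = (35·180)/(102·51) = 6300/5202 = 1.21107
Risk in exposed = 35/137 = 0.25547; risk in unexposed = 51/231 = 0.22078; RR = 1.15715
OR/RR = 1.21107 / 1.15715 = 1.04660
The outcome is not rare, so the OR lies further from 1 than the RR.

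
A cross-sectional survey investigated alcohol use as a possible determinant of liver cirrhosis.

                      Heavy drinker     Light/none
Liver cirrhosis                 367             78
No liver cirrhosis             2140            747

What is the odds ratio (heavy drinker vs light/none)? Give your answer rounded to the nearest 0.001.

1.642

Reading the table with exposure as columns: a = 367 (Heavy drinker, case), b = 2140 (Heavy drinker, non-case), c = 78 (Light/none, case), d = 747.
OR = (a·d)/(b·c) = (367 × 747) / (2140 × 78) = 274149 / 166920 = 1.64240
The odds of liver cirrhosis are about 1.64 times as high in the heavy drinker group.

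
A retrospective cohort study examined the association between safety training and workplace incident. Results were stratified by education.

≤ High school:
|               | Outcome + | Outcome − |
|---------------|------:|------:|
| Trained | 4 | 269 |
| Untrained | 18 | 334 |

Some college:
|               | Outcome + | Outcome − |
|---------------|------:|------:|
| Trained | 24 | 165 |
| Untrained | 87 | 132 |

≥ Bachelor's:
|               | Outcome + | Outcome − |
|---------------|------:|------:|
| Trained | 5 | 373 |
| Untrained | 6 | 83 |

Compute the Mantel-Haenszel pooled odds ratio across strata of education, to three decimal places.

0.226

OR_MH = Σ(aᵢdᵢ/nᵢ) / Σ(bᵢcᵢ/nᵢ), where nᵢ is the stratum total.
Stratum 1 (≤ High school): n = 625; a·d/n = 4·334/625 = 2.1376; b·c/n = 269·18/625 = 7.7472
Stratum 2 (Some college): n = 408; a·d/n = 24·132/408 = 7.7647; b·c/n = 165·87/408 = 35.1838
Stratum 3 (≥ Bachelor's): n = 467; a·d/n = 5·83/467 = 0.8887; b·c/n = 373·6/467 = 4.7923
OR_MH = (2.1376 + 7.7647 + 0.8887) / (7.7472 + 35.1838 + 4.7923) = 10.7910 / 47.7233 = 0.22611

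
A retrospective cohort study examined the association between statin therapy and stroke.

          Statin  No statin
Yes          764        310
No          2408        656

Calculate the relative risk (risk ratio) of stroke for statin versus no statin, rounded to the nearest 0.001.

0.751

Reading the table with exposure as columns: a = 764 (Statin, case), b = 2408 (Statin, non-case), c = 310 (No statin, case), d = 656.
Risk in exposed = 764/3172 = 0.24086; risk in unexposed = 310/966 = 0.32091.
RR = 0.24086 / 0.32091 = 0.75054
The risk is 25% lower among the exposed than among the unexposed.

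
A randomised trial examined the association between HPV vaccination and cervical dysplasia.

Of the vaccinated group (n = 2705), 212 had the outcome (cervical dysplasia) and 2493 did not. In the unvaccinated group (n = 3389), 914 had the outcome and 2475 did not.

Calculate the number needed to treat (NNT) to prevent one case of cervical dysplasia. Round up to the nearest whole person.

6

Risk in treated group = 212/2705 = 0.07837; risk in control = 914/3389 = 0.26970.
Absolute risk reduction = 0.26970 − 0.07837 = 0.19132
NNT = 1 / ARR = 1 / 0.19132 = 5.227 → round up → 6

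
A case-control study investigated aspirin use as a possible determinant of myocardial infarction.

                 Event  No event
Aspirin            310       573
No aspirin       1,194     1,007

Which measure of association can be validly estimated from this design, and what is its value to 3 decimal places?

0.456

Cells: a = 310, b = 573, c = 1194, d = 1007.
This is a case-control study: participants were sampled on outcome status, so risks in the source population cannot be estimated directly — relative risk is not valid here. The odds ratio is the appropriate measure.
OR = (a·d)/(b·c) = (310 × 1007) / (573 × 1194) = 312170 / 684162 = 0.45628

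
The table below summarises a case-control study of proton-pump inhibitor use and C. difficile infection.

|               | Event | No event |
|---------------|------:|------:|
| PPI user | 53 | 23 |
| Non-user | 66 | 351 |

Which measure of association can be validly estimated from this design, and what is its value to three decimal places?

Cells: a = 53, b = 23, c = 66, d = 351.
This is a case-control study: participants were sampled on outcome status, so risks in the source population cannot be estimated directly — relative risk is not valid here. The odds ratio is the appropriate measure.
OR = (a·d)/(b·c) = (53 × 351) / (23 × 66) = 18603 / 1518 = 12.25494

12.255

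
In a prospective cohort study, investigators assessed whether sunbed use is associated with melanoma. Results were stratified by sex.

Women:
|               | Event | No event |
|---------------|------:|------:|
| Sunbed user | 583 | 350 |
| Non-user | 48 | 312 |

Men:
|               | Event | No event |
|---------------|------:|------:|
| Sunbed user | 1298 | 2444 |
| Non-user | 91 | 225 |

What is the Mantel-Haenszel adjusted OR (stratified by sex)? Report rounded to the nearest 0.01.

3.14

OR_MH = Σ(aᵢdᵢ/nᵢ) / Σ(bᵢcᵢ/nᵢ), where nᵢ is the stratum total.
Stratum 1 (Women): n = 1293; a·d/n = 583·312/1293 = 140.6775; b·c/n = 350·48/1293 = 12.9930
Stratum 2 (Men): n = 4058; a·d/n = 1298·225/4058 = 71.9690; b·c/n = 2444·91/4058 = 54.8063
OR_MH = (140.6775 + 71.9690) / (12.9930 + 54.8063) = 212.6464 / 67.7993 = 3.13641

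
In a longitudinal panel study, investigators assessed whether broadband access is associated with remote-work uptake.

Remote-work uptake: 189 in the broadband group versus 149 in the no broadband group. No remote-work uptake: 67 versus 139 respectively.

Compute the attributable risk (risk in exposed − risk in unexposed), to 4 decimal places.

0.2209

From the description: a = 189, b = 67, c = 149, d = 139.
Risk in exposed = 189/256 = 0.738281; risk in unexposed = 149/288 = 0.517361.
Risk difference = 0.738281 − 0.517361 = 0.220920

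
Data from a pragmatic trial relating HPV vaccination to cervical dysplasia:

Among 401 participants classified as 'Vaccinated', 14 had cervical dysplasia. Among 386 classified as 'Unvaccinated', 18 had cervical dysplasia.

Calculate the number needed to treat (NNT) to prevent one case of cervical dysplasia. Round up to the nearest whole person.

Risk in treated group = 14/401 = 0.03491; risk in control = 18/386 = 0.04663.
Absolute risk reduction = 0.04663 − 0.03491 = 0.01172
NNT = 1 / ARR = 1 / 0.01172 = 85.329 → round up → 86

86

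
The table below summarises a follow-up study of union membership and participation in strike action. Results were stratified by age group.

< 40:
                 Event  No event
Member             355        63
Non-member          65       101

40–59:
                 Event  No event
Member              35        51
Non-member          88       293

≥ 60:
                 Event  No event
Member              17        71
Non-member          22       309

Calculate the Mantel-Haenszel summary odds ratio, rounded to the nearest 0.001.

OR_MH = Σ(aᵢdᵢ/nᵢ) / Σ(bᵢcᵢ/nᵢ), where nᵢ is the stratum total.
Stratum 1 (< 40): n = 584; a·d/n = 355·101/584 = 61.3955; b·c/n = 63·65/584 = 7.0120
Stratum 2 (40–59): n = 467; a·d/n = 35·293/467 = 21.9593; b·c/n = 51·88/467 = 9.6103
Stratum 3 (≥ 60): n = 419; a·d/n = 17·309/419 = 12.5370; b·c/n = 71·22/419 = 3.7279
OR_MH = (61.3955 + 21.9593 + 12.5370) / (7.0120 + 9.6103 + 3.7279) = 95.8919 / 20.3502 = 4.71209

4.712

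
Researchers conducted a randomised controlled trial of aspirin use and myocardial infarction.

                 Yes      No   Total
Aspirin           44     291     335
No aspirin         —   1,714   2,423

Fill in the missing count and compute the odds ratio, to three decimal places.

The missing cell is in the unexposed row: 2423 − 1714 = 709.
So a = 44, b = 291, c = 709, d = 1714.
OR = (a·d)/(b·c) = (44 × 1714) / (291 × 709) = 75416 / 206319 = 0.36553

0.366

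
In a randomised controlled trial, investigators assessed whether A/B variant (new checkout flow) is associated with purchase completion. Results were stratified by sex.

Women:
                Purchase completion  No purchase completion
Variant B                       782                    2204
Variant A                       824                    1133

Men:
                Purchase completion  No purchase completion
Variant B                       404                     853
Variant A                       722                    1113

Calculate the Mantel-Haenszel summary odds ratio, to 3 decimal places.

0.573

OR_MH = Σ(aᵢdᵢ/nᵢ) / Σ(bᵢcᵢ/nᵢ), where nᵢ is the stratum total.
Stratum 1 (Women): n = 4943; a·d/n = 782·1133/4943 = 179.2446; b·c/n = 2204·824/4943 = 367.4076
Stratum 2 (Men): n = 3092; a·d/n = 404·1113/3092 = 145.4243; b·c/n = 853·722/3092 = 199.1805
OR_MH = (179.2446 + 145.4243) / (367.4076 + 199.1805) = 324.6689 / 566.5881 = 0.57302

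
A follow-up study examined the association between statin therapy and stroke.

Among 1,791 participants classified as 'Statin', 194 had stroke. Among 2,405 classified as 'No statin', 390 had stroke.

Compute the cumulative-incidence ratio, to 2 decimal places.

0.67

From the description: a = 194, b = 1597, c = 390, d = 2015.
Risk in exposed = 194/1791 = 0.10832; risk in unexposed = 390/2405 = 0.16216.
RR = 0.10832 / 0.16216 = 0.66797
The risk is 33% lower among the exposed than among the unexposed.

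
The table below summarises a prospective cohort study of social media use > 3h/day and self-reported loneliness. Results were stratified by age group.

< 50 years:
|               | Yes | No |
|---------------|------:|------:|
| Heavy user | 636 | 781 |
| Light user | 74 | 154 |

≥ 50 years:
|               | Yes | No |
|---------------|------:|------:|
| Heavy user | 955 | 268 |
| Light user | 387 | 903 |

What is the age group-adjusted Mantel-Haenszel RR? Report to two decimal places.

RR_MH = Σ(aᵢ·n₀ᵢ/nᵢ) / Σ(cᵢ·n₁ᵢ/nᵢ), with n₁ᵢ = aᵢ+bᵢ (exposed), n₀ᵢ = cᵢ+dᵢ (unexposed), nᵢ = n₁ᵢ+n₀ᵢ.
Stratum 1 (< 50 years): n₁ = 1417, n₀ = 228, n = 1645; a·n₀/n = 636·228/1645 = 88.1508; c·n₁/n = 74·1417/1645 = 63.7435
Stratum 2 (≥ 50 years): n₁ = 1223, n₀ = 1290, n = 2513; a·n₀/n = 955·1290/2513 = 490.2308; c·n₁/n = 387·1223/2513 = 188.3410
RR_MH = (88.1508 + 490.2308) / (63.7435 + 188.3410) = 578.3816 / 252.0845 = 2.29440

2.29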